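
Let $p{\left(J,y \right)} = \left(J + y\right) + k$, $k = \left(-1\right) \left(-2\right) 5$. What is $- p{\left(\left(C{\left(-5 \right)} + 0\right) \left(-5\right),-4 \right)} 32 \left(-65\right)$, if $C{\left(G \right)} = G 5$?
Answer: $272480$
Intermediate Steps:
$C{\left(G \right)} = 5 G$
$k = 10$ ($k = 2 \cdot 5 = 10$)
$p{\left(J,y \right)} = 10 + J + y$ ($p{\left(J,y \right)} = \left(J + y\right) + 10 = 10 + J + y$)
$- p{\left(\left(C{\left(-5 \right)} + 0\right) \left(-5\right),-4 \right)} 32 \left(-65\right) = - \left(10 + \left(5 \left(-5\right) + 0\right) \left(-5\right) - 4\right) 32 \left(-65\right) = - \left(10 + \left(-25 + 0\right) \left(-5\right) - 4\right) 32 \left(-65\right) = - \left(10 - -125 - 4\right) 32 \left(-65\right) = - \left(10 + 125 - 4\right) 32 \left(-65\right) = - 131 \cdot 32 \left(-65\right) = - 4192 \left(-65\right) = \left(-1\right) \left(-272480\right) = 272480$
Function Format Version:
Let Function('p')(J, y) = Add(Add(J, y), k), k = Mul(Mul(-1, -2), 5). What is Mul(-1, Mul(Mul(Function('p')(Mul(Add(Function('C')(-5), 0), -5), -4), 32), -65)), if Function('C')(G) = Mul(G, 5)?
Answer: 272480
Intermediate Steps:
Function('C')(G) = Mul(5, G)
k = 10 (k = Mul(2, 5) = 10)
Function('p')(J, y) = Add(10, J, y) (Function('p')(J, y) = Add(Add(J, y), 10) = Add(10, J, y))
Mul(-1, Mul(Mul(Function('p')(Mul(Add(Function('C')(-5), 0), -5), -4), 32), -65)) = Mul(-1, Mul(Mul(Add(10, Mul(Add(Mul(5, -5), 0), -5), -4), 32), -65)) = Mul(-1, Mul(Mul(Add(10, Mul(Add(-25, 0), -5), -4), 32), -65)) = Mul(-1, Mul(Mul(Add(10, Mul(-25, -5), -4), 32), -65)) = Mul(-1, Mul(Mul(Add(10, 125, -4), 32), -65)) = Mul(-1, Mul(Mul(131, 32), -65)) = Mul(-1, Mul(4192, -65)) = Mul(-1, -272480) = 272480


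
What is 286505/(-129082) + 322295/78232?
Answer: 9594312015/5049171512 ≈ 1.9002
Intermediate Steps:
286505/(-129082) + 322295/78232 = 286505*(-1/129082) + 322295*(1/78232) = -286505/129082 + 322295/78232 = 9594312015/5049171512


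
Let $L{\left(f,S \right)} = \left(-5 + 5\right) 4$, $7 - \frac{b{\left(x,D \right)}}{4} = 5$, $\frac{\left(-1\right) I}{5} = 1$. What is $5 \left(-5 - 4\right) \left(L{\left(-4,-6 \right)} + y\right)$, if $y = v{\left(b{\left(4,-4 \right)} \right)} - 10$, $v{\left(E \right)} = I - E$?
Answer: $1035$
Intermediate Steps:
$I = -5$ ($I = \left(-5\right) 1 = -5$)
$b{\left(x,D \right)} = 8$ ($b{\left(x,D \right)} = 28 - 20 = 8$)
$L{\left(f,S \right)} = 0$ ($L{\left(f,S \right)} = 0 \cdot 4 = 0$)
$v{\left(E \right)} = -5 - E$
$y = -23$ ($y = \left(-5 - 8\right) - 10 = -13 - 10 = -23$)
$5 \left(-5 - 4\right) \left(L{\left(-4,-6 \right)} + y\right) = 5 \left(-5 - 4\right) \left(0 - 23\right) = 5 \left(-9\right) \left(-23\right) = \left(-45\right) \left(-23\right) = 1035$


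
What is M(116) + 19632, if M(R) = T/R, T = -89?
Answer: 2277223/116 ≈ 19631.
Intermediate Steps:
M(R) = -89/R
M(116) + 19632 = -89/116 + 19632 = 2277223/116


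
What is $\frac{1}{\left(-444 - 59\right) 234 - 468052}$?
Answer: $- \frac{1}{585754} \approx -1.7072 \cdot 10^{-6}$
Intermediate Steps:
$\frac{1}{\left(-444 - 59\right) 234 - 468052} = \frac{1}{\left(-503\right) 234 - 468052} = \frac{1}{-117702 - 468052} = \frac{1}{-585754} = - \frac{1}{585754}$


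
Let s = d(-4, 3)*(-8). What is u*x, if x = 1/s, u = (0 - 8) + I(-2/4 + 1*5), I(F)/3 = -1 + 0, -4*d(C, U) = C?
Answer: 11/8 ≈ 1.3750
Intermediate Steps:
d(C, U) = -C/4
s = -8 (s = -¼*(-4)*(-8) = 1*(-8) = -8)
I(F) = -3 (I(F) = 3*(-1 + 0) = 3*(-1) = -3)
u = -11 (u = (0 - 8) - 3 = -8 - 3 = -11)
x = -⅛ (x = 1/(-8) = -⅛ ≈ -0.12500)
u*x = -11*(-⅛) = 11/8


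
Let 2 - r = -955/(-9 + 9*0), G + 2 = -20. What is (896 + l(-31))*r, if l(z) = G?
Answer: -818938/9 ≈ -90993.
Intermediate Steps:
G = -22 (G = -2 - 20 = -22)
l(z) = -22
r = -937/9 (r = 2 - (-955)/(-9 + 9*0) = 2 - (-955)/(-9 + 0) = 2 - (-955)/(-9) = 2 - (-955)*(-1)/9 = 2 - 1*955/9 = 2 - 955/9 = -937/9 ≈ -104.11)
(896 + l(-31))*r = (896 - 22)*(-937/9) = 874*(-937/9) = -818938/9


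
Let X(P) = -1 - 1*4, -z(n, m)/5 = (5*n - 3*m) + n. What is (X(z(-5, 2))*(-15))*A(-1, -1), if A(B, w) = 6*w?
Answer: -450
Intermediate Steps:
z(n, m) = -30*n + 15*m (z(n, m) = -5*((5*n - 3*m) + n) = -5*((-3*m + 5*n) + n) = -5*(-3*m + 6*n) = -30*n + 15*m)
X(P) = -5 (X(P) = -1 - 4 = -5)
(X(z(-5, 2))*(-15))*A(-1, -1) = (-5*(-15))*(6*(-1)) = 75*(-6) = -450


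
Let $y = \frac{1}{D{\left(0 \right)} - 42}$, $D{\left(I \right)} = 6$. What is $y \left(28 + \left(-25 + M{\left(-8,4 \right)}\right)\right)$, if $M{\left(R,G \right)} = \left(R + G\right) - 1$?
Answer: $\frac{1}{18} \approx 0.055556$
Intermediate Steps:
$M{\left(R,G \right)} = -1 + G + R$ ($M{\left(R,G \right)} = \left(G + R\right) - 1 = -1 + G + R$)
$y = - \frac{1}{36}$ ($y = \frac{1}{6 - 42} = \frac{1}{-36} = - \frac{1}{36} \approx -0.027778$)
$y \left(28 + \left(-25 + M{\left(-8,4 \right)}\right)\right) = - \frac{28 - 30}{36} = \left(- \frac{1}{36}\right) \left(-2\right) = \frac{1}{18}$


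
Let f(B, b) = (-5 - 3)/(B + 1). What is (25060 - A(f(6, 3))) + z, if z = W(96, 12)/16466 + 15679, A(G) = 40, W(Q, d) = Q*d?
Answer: 335075443/8233 ≈ 40699.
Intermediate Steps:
f(B, b) = -8/(1 + B)
z = 129085783/8233 (z = (96*12)/16466 + 15679 = 1152*(1/16466) + 15679 = 576/8233 + 15679 = 129085783/8233 ≈ 15679.)
(25060 - A(f(6, 3))) + z = (25060 - 1*40) + 129085783/8233 = (25060 - 40) + 129085783/8233 = 25020 + 129085783/8233 = 335075443/8233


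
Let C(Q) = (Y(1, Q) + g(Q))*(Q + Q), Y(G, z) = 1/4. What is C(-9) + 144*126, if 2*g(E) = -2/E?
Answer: 36275/2 ≈ 18138.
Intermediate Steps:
g(E) = -1/E (g(E) = (-2/E)/2 = -1/E)
Y(G, z) = 1/4
C(Q) = 2*Q*(1/4 - 1/Q) (C(Q) = (1/4 - 1/Q)*(Q + Q) = (1/4 - 1/Q)*(2*Q) = 2*Q*(1/4 - 1/Q))
C(-9) + 144*126 = (-2 + (1/2)*(-9)) + 144*126 = (-2 - 9/2) + 18144 = -13/2 + 18144 = 36275/2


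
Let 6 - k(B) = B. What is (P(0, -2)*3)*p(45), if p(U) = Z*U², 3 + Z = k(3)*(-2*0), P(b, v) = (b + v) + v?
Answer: 72900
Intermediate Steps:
k(B) = 6 - B
P(b, v) = b + 2*v
Z = -3 (Z = -3 + (6 - 1*3)*(-2*0) = -3 + (6 - 3)*0 = -3 + 3*0 = -3 + 0 = -3)
p(U) = -3*U²
(P(0, -2)*3)*p(45) = ((0 + 2*(-2))*3)*(-3*45²) = ((0 - 4)*3)*(-3*2025) = -4*3*(-6075) = -12*(-6075) = 72900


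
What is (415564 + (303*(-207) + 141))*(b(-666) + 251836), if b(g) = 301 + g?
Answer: 88765239464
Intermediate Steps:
(415564 + (303*(-207) + 141))*(b(-666) + 251836) = (415564 + (303*(-207) + 141))*((301 - 666) + 251836) = (415564 + (-62721 + 141))*(-365 + 251836) = (415564 - 62580)*251471 = 352984*251471 = 88765239464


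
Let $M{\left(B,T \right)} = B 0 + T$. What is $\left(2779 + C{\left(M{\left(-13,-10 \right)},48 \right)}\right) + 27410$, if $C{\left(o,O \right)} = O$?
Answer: $30237$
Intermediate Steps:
$M{\left(B,T \right)} = T$ ($M{\left(B,T \right)} = 0 + T = T$)
$\left(2779 + C{\left(M{\left(-13,-10 \right)},48 \right)}\right) + 27410 = \left(2779 + 48\right) + 27410 = 2827 + 27410 = 30237$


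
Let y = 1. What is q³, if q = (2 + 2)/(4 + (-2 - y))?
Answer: 64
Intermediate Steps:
q = 4 (q = (2 + 2)/(4 + (-2 - 1*1)) = 4/(4 + (-2 - 1)) = 4/(4 - 3) = 4/1 = 4*1 = 4)
q³ = 4³ = 64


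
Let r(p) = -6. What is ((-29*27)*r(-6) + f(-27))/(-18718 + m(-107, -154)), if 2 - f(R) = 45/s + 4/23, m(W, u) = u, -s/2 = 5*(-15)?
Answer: -154413/620080 ≈ -0.24902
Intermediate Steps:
s = 150 (s = -10*(-15) = -2*(-75) = 150)
f(R) = 351/230 (f(R) = 2 - (45/150 + 4/23) = 2 - (45*(1/150) + 4*(1/23)) = 2 - (3/10 + 4/23) = 2 - 1*109/230 = 2 - 109/230 = 351/230)
((-29*27)*r(-6) + f(-27))/(-18718 + m(-107, -154)) = (-29*27*(-6) + 351/230)/(-18718 - 154) = (-783*(-6) + 351/230)/(-18872) = (4698 + 351/230)*(-1/18872) = (1080891/230)*(-1/18872) = -154413/620080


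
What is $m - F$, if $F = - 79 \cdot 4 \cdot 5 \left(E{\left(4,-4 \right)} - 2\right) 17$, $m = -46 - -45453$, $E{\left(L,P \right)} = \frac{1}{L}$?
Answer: $-1598$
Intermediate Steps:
$m = 45407$ ($m = -46 + 45453 = 45407$)
$F = 47005$ ($F = - 79 \cdot 4 \cdot 5 \left(\frac{1}{4} - 2\right) 17 = - 79 \cdot 20 \left(\frac{1}{4} - 2\right) 17 = - 79 \cdot 20 \left(- \frac{7}{4}\right) 17 = \left(-79\right) \left(-35\right) 17 = 2765 \cdot 17 = 47005$)
$m - F = 45407 - 47005 = -1598$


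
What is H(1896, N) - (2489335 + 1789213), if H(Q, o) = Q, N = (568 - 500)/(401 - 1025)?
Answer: -4276652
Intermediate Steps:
N = -17/156 (N = 68/(-624) = 68*(-1/624) = -17/156 ≈ -0.10897)
H(1896, N) - (2489335 + 1789213) = 1896 - (2489335 + 1789213) = 1896 - 1*4278548 = 1896 - 4278548 = -4276652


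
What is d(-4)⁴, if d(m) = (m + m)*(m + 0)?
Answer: 1048576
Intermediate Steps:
d(m) = 2*m² (d(m) = (2*m)*m = 2*m²)
d(-4)⁴ = (2*(-4)²)⁴ = (2*16)⁴ = 32⁴ = 1048576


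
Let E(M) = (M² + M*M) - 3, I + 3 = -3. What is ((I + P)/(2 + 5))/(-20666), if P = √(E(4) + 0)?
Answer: 3/72331 - √29/144662 ≈ 4.2501e-6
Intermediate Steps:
I = -6 (I = -3 - 3 = -6)
E(M) = -3 + 2*M² (E(M) = (M² + M²) - 3 = 2*M² - 3 = -3 + 2*M²)
P = √29 (P = √((-3 + 2*4²) + 0) = √((-3 + 2*16) + 0) = √((-3 + 32) + 0) = √(29 + 0) = √29 ≈ 5.3852)
((I + P)/(2 + 5))/(-20666) = ((-6 + √29)/(2 + 5))/(-20666) = -(-6 + √29)/(20666*7) = -(-6/7 + √29/7)/20666 = 3/72331 - √29/144662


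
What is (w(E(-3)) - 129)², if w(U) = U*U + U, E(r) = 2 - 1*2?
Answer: 16641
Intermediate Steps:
E(r) = 0 (E(r) = 2 - 2 = 0)
w(U) = U + U² (w(U) = U² + U = U + U²)
(w(E(-3)) - 129)² = (0*(1 + 0) - 129)² = (0*1 - 129)² = (0 - 129)² = (-129)² = 16641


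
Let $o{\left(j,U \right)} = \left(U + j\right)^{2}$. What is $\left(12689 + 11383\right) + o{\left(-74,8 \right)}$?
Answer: $28428$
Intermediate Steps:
$\left(12689 + 11383\right) + o{\left(-74,8 \right)} = \left(12689 + 11383\right) + \left(8 - 74\right)^{2} = 24072 + \left(-66\right)^{2} = 24072 + 4356 = 28428$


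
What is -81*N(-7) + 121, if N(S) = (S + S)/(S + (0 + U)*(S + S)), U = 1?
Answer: 67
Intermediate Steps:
N(S) = 2/3 (N(S) = (S + S)/(S + (0 + 1)*(S + S)) = (2*S)/(S + 1*(2*S)) = (2*S)/(S + 2*S) = (2*S)/((3*S)) = (2*S)*(1/(3*S)) = 2/3)
-81*N(-7) + 121 = -81*2/3 + 121 = -54 + 121 = 67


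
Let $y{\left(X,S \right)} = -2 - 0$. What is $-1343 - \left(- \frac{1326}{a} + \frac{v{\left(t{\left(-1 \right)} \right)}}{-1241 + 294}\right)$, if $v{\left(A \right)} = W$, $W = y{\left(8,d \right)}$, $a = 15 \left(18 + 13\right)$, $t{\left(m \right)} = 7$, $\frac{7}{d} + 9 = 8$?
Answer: $- \frac{196713991}{146785} \approx -1340.2$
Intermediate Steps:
$d = -7$ ($d = \frac{7}{-9 + 8} = \frac{7}{-1} = 7 \left(-1\right) = -7$)
$y{\left(X,S \right)} = -2$ ($y{\left(X,S \right)} = -2 + 0 = -2$)
$a = 465$ ($a = 15 \cdot 31 = 465$)
$W = -2$
$v{\left(A \right)} = -2$
$-1343 - \left(- \frac{1326}{a} + \frac{v{\left(t{\left(-1 \right)} \right)}}{-1241 + 294}\right) = -1343 - \left(- \frac{1326}{465} - \frac{2}{-1241 + 294}\right) = -1343 - \left(\left(-1326\right) \frac{1}{465} - \frac{2}{-947}\right) = -1343 - \left(- \frac{442}{155} - - \frac{2}{947}\right) = -1343 - \left(- \frac{442}{155} + \frac{2}{947}\right) = -1343 - - \frac{418264}{146785} = -1343 + \frac{418264}{146785} = - \frac{196713991}{146785}$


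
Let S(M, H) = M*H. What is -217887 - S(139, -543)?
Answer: -142410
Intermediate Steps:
S(M, H) = H*M
-217887 - S(139, -543) = -217887 - (-543)*139 = -217887 - 1*(-75477) = -217887 + 75477 = -142410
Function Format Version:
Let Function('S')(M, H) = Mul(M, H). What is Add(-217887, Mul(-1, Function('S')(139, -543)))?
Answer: -142410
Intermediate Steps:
Function('S')(M, H) = Mul(H, M)
Add(-217887, Mul(-1, Function('S')(139, -543))) = Add(-217887, Mul(-1, Mul(-543, 139))) = Add(-217887, Mul(-1, -75477)) = Add(-217887, 75477) = -142410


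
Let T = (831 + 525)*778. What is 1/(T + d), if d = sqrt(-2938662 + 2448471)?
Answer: 351656/370985990405 - I*sqrt(490191)/1112957971215 ≈ 9.479e-7 - 6.2908e-10*I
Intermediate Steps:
T = 1054968 (T = 1356*778 = 1054968)
d = I*sqrt(490191) (d = sqrt(-490191) = I*sqrt(490191) ≈ 700.14*I)
1/(T + d) = 1/(1054968 + I*sqrt(490191))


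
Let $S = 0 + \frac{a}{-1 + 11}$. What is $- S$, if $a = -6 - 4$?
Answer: $1$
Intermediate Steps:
$a = -10$ ($a = -6 - 4 = -10$)
$S = -1$ ($S = 0 + \frac{1}{-1 + 11} \left(-10\right) = 0 + \frac{1}{10} \left(-10\right) = 0 - 1 = -1$)
$- S = \left(-1\right) \left(-1\right) = 1$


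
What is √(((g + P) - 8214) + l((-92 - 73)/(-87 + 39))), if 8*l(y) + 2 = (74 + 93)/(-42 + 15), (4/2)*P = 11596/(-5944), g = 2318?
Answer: I*√4219755550626/26748 ≈ 76.798*I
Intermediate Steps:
P = -2899/2972 (P = (11596/(-5944))/2 = (11596*(-1/5944))/2 = (½)*(-2899/1486) = -2899/2972 ≈ -0.97544)
l(y) = -221/216 (l(y) = -¼ + ((74 + 93)/(-42 + 15))/8 = -¼ + (167/(-27))/8 = -¼ + (167*(-1/27))/8 = -¼ + (⅛)*(-167/27) = -¼ - 167/216 = -221/216)
√(((g + P) - 8214) + l((-92 - 73)/(-87 + 39))) = √(((2318 - 2899/2972) - 8214) - 221/216) = √((6886197/2972 - 8214) - 221/216) = √(-17525811/2972 - 221/216) = √(-946557997/160488) = I*√4219755550626/26748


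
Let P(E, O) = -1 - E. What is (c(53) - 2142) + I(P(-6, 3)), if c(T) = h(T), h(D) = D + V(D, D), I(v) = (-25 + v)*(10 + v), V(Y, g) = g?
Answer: -2336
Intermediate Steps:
h(D) = 2*D (h(D) = D + D = 2*D)
c(T) = 2*T
(c(53) - 2142) + I(P(-6, 3)) = (2*53 - 2142) + (-250 + (-1 - 1*(-6))² - 15*(-1 - 1*(-6))) = (106 - 2142) + (-250 + (-1 + 6)² - 15*(-1 + 6)) = -2036 + (-250 + 5² - 15*5) = -2036 + (-250 + 25 - 75) = -2036 - 300 = -2336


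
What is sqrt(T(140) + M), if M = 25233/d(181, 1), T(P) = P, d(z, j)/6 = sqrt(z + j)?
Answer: sqrt(27440 + 4529*sqrt(182))/14 ≈ 21.254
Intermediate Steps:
d(z, j) = 6*sqrt(j + z) (d(z, j) = 6*sqrt(z + j) = 6*sqrt(j + z))
M = 647*sqrt(182)/28 (M = 25233/((6*sqrt(1 + 181))) = 25233/((6*sqrt(182))) = 25233*(sqrt(182)/1092) = 647*sqrt(182)/28 ≈ 311.73)
sqrt(T(140) + M) = sqrt(140 + 647*sqrt(182)/28)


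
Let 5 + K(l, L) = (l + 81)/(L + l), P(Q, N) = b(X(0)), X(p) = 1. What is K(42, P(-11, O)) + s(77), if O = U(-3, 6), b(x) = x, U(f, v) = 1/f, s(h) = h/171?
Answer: -12421/7353 ≈ -1.6892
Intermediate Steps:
s(h) = h/171 (s(h) = h*(1/171) = h/171)
O = -1/3 (O = 1/(-3) = -1/3 ≈ -0.33333)
P(Q, N) = 1
K(l, L) = -5 + (81 + l)/(L + l) (K(l, L) = -5 + (l + 81)/(L + l) = -5 + (81 + l)/(L + l))
K(42, P(-11, O)) + s(77) = (81 - 5*1 - 4*42)/(1 + 42) + (1/171)*77 = (81 - 5 - 168)/43 + 77/171 = (1/43)*(-92) + 77/171 = -92/43 + 77/171 = -12421/7353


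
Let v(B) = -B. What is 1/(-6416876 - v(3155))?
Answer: -1/6413721 ≈ -1.5592e-7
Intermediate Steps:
1/(-6416876 - v(3155)) = 1/(-6416876 - (-1)*3155) = 1/(-6416876 - 1*(-3155)) = 1/(-6416876 + 3155) = 1/(-6413721) = -1/6413721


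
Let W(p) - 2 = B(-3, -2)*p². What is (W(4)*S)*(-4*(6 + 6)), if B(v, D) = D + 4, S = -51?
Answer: 83232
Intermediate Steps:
B(v, D) = 4 + D
W(p) = 2 + 2*p² (W(p) = 2 + (4 - 2)*p² = 2 + 2*p²)
(W(4)*S)*(-4*(6 + 6)) = ((2 + 2*4²)*(-51))*(-4*(6 + 6)) = ((2 + 2*16)*(-51))*(-4*12) = ((2 + 32)*(-51))*(-48) = (34*(-51))*(-48) = -1734*(-48) = 83232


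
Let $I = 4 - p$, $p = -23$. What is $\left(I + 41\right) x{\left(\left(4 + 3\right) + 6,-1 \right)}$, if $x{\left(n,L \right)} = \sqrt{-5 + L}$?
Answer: $68 i \sqrt{6} \approx 166.57 i$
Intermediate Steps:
$I = 27$ ($I = 4 - -23 = 4 + 23 = 27$)
$\left(I + 41\right) x{\left(\left(4 + 3\right) + 6,-1 \right)} = \left(27 + 41\right) \sqrt{-5 - 1} = 68 \sqrt{-6} = 68 i \sqrt{6}$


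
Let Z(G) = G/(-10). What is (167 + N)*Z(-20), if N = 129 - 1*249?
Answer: 94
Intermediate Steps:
Z(G) = -G/10 (Z(G) = G*(-⅒) = -G/10)
N = -120 (N = 129 - 249 = -120)
(167 + N)*Z(-20) = (167 - 120)*(-⅒*(-20)) = 47*2 = 94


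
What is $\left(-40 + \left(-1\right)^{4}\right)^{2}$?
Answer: $1521$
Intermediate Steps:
$\left(-40 + \left(-1\right)^{4}\right)^{2} = \left(-40 + 1\right)^{2} = \left(-39\right)^{2} = 1521$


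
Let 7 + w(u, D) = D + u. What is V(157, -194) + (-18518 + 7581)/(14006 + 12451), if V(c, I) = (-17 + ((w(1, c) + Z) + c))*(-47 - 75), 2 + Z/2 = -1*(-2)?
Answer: -939287351/26457 ≈ -35502.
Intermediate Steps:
Z = 0 (Z = -4 + 2*(-1*(-2)) = -4 + 2*2 = -4 + 4 = 0)
w(u, D) = -7 + D + u (w(u, D) = -7 + (D + u) = -7 + D + u)
V(c, I) = 2806 - 244*c (V(c, I) = (-17 + (((-7 + c + 1) + 0) + c))*(-47 - 75) = (-17 + (((-6 + c) + 0) + c))*(-122) = (-17 + ((-6 + c) + c))*(-122) = (-17 + (-6 + 2*c))*(-122) = (-23 + 2*c)*(-122) = 2806 - 244*c)
V(157, -194) + (-18518 + 7581)/(14006 + 12451) = (2806 - 244*157) + (-18518 + 7581)/(14006 + 12451) = (2806 - 38308) - 10937/26457 = -35502 - 10937*1/26457 = -35502 - 10937/26457 = -939287351/26457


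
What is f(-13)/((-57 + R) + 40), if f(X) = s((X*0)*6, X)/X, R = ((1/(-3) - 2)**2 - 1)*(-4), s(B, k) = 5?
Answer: 45/4069 ≈ 0.011059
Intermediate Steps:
R = -160/9 (R = ((-1/3 - 2)**2 - 1)*(-4) = ((-7/3)**2 - 1)*(-4) = (49/9 - 1)*(-4) = (40/9)*(-4) = -160/9 ≈ -17.778)
f(X) = 5/X
f(-13)/((-57 + R) + 40) = (5/(-13))/((-57 - 160/9) + 40) = (5*(-1/13))/(-673/9 + 40) = -5/(13*(-313/9)) = -5/13*(-9/313) = 45/4069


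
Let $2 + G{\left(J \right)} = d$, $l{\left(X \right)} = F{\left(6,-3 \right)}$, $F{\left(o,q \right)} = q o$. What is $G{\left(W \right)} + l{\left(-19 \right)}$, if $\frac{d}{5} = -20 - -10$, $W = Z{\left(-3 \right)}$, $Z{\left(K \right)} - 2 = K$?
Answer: $-70$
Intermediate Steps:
$F{\left(o,q \right)} = o q$
$Z{\left(K \right)} = 2 + K$
$l{\left(X \right)} = -18$ ($l{\left(X \right)} = 6 \left(-3\right) = -18$)
$W = -1$ ($W = 2 - 3 = -1$)
$d = -50$ ($d = 5 \left(-20 - -10\right) = 5 \left(-20 + 10\right) = 5 \left(-10\right) = -50$)
$G{\left(J \right)} = -52$ ($G{\left(J \right)} = -2 - 50 = -52$)
$G{\left(W \right)} + l{\left(-19 \right)} = -52 - 18 = -70$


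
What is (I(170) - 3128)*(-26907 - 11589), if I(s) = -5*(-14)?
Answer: 117720768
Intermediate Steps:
I(s) = 70
(I(170) - 3128)*(-26907 - 11589) = (70 - 3128)*(-26907 - 11589) = -3058*(-38496) = 117720768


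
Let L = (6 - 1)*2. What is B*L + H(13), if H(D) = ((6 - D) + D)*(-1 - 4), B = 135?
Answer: 1320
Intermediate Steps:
H(D) = -30 (H(D) = 6*(-5) = -30)
L = 10 (L = 5*2 = 10)
B*L + H(13) = 135*10 - 30 = 1350 - 30 = 1320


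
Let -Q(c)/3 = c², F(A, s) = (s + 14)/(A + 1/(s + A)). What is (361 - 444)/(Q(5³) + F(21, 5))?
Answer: 45401/25640131 ≈ 0.0017707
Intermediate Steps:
F(A, s) = (14 + s)/(A + 1/(A + s))
Q(c) = -3*c²
(361 - 444)/(Q(5³) + F(21, 5)) = (361 - 444)/(-3*(5³)² + (5² + 14*21 + 14*5 + 21*5)/(1 + 21² + 21*5)) = -83/(-3*125² + (25 + 294 + 70 + 105)/(1 + 441 + 105)) = -83/(-3*15625 + 494/547) = -83/(-46875 + (1/547)*494) = -83/(-46875 + 494/547) = -83/(-25640131/547) = -83*(-547/25640131) = 45401/25640131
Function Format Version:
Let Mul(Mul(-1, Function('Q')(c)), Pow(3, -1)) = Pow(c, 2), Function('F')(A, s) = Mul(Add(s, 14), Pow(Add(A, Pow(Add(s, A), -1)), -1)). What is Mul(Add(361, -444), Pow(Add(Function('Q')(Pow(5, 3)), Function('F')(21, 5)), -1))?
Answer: Rational(45401, 25640131) ≈ 0.0017707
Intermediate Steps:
Function('F')(A, s) = Mul(Pow(Add(A, Pow(Add(A, s), -1)), -1), Add(14, s)) (Function('F')(A, s) = Mul(Add(14, s), Pow(Add(A, Pow(Add(A, s), -1)), -1)) = Mul(Pow(Add(A, Pow(Add(A, s), -1)), -1), Add(14, s)))
Function('Q')(c) = Mul(-3, Pow(c, 2))
Mul(Add(361, -444), Pow(Add(Function('Q')(Pow(5, 3)), Function('F')(21, 5)), -1)) = Mul(Add(361, -444), Pow(Add(Mul(-3, Pow(Pow(5, 3), 2)), Mul(Pow(Add(1, Pow(21, 2), Mul(21, 5)), -1), Add(Pow(5, 2), Mul(14, 21), Mul(14, 5), Mul(21, 5)))), -1)) = Mul(-83, Pow(Add(Mul(-3, Pow(125, 2)), Mul(Pow(Add(1, 441, 105), -1), Add(25, 294, 70, 105))), -1)) = Mul(-83, Pow(Add(Mul(-3, 15625), Mul(Pow(547, -1), 494)), -1)) = Mul(-83, Pow(Add(-46875, Mul(Rational(1, 547), 494)), -1)) = Mul(-83, Pow(Add(-46875, Rational(494, 547)), -1)) = Mul(-83, Pow(Rational(-25640131, 547), -1)) = Mul(-83, Rational(-547, 25640131)) = Rational(45401, 25640131)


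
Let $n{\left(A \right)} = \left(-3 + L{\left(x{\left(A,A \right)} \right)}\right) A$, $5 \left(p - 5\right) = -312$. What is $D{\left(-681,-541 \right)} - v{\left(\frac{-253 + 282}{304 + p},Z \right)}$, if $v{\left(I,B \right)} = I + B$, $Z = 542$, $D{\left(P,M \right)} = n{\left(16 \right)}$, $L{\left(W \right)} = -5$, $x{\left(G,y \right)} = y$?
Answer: $- \frac{826255}{1233} \approx -670.12$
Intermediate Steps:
$p = - \frac{287}{5}$ ($p = 5 + \frac{1}{5} \left(-312\right) = 5 - \frac{312}{5} = - \frac{287}{5} \approx -57.4$)
$n{\left(A \right)} = - 8 A$ ($n{\left(A \right)} = \left(-3 - 5\right) A = - 8 A$)
$D{\left(P,M \right)} = -128$ ($D{\left(P,M \right)} = \left(-8\right) 16 = -128$)
$v{\left(I,B \right)} = B + I$
$D{\left(-681,-541 \right)} - v{\left(\frac{-253 + 282}{304 + p},Z \right)} = -128 - \left(542 + \frac{-253 + 282}{304 - \frac{287}{5}}\right) = -128 - \left(542 + \frac{29}{\frac{1233}{5}}\right) = -128 - \left(542 + 29 \cdot \frac{5}{1233}\right) = -128 - \left(542 + \frac{145}{1233}\right) = -128 - \frac{668431}{1233} = - \frac{826255}{1233}$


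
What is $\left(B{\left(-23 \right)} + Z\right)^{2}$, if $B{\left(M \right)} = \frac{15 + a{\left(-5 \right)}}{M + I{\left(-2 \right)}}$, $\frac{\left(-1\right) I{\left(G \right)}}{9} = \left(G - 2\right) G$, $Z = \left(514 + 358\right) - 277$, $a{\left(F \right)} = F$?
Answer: $\frac{127757809}{361} \approx 3.539 \cdot 10^{5}$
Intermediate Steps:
$Z = 595$ ($Z = 872 - 277 = 595$)
$I{\left(G \right)} = - 9 G \left(-2 + G\right)$ ($I{\left(G \right)} = - 9 \left(G - 2\right) G = - 9 \left(-2 + G\right) G = - 9 G \left(-2 + G\right)$)
$B{\left(M \right)} = \frac{10}{-72 + M}$ ($B{\left(M \right)} = \frac{15 - 5}{M + 9 \left(-2\right) \left(2 - -2\right)} = \frac{10}{M + 9 \left(-2\right) \left(2 + 2\right)} = \frac{10}{M + 9 \left(-2\right) 4} = \frac{10}{M - 72} = \frac{10}{-72 + M}$)
$\left(B{\left(-23 \right)} + Z\right)^{2} = \left(\frac{10}{-72 - 23} + 595\right)^{2} = \left(\frac{10}{-95} + 595\right)^{2} = \left(10 \left(- \frac{1}{95}\right) + 595\right)^{2} = \left(- \frac{2}{19} + 595\right)^{2} = \left(\frac{11303}{19}\right)^{2} = \frac{127757809}{361}$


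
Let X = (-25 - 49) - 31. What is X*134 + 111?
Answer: -13959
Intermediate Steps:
X = -105 (X = -74 - 31 = -105)
X*134 + 111 = -105*134 + 111 = -14070 + 111 = -13959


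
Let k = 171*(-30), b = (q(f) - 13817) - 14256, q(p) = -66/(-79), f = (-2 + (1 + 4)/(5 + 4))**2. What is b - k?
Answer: -1812431/79 ≈ -22942.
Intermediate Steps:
f = 169/81 (f = (-2 + 5/9)**2 = (-13/9)**2 = 169/81 ≈ 2.0864)
q(p) = 66/79 (q(p) = -66*(-1/79) = 66/79)
b = -2217701/79 (b = (66/79 - 13817) - 14256 = -1091477/79 - 14256 = -2217701/79 ≈ -28072.)
k = -5130
b - k = -2217701/79 - 1*(-5130) = -2217701/79 + 5130 = -1812431/79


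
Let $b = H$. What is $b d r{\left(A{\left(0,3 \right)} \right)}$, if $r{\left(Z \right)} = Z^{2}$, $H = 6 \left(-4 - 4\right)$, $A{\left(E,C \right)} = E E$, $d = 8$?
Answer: $0$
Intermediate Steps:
$A{\left(E,C \right)} = E^{2}$
$H = -48$ ($H = 6 \left(-8\right) = -48$)
$b = -48$
$b d r{\left(A{\left(0,3 \right)} \right)} = \left(-48\right) 8 \left(0^{2}\right)^{2} = - 384 \cdot 0^{2} = \left(-384\right) 0 = 0$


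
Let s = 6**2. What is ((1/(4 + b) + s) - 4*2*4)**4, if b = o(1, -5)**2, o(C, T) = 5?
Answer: 187388721/707281 ≈ 264.94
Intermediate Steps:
b = 25 (b = 5**2 = 25)
s = 36
((1/(4 + b) + s) - 4*2*4)**4 = ((1/(4 + 25) + 36) - 4*2*4)**4 = ((1/29 + 36) - 8*4)**4 = ((1/29 + 36) - 32)**4 = (1045/29 - 32)**4 = (117/29)**4 = 187388721/707281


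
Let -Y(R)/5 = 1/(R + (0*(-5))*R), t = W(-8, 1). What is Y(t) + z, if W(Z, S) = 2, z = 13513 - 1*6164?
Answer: 14693/2 ≈ 7346.5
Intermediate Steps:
z = 7349 (z = 13513 - 6164 = 7349)
t = 2
Y(R) = -5/R (Y(R) = -5/(R + (0*(-5))*R) = -5/(R + 0*R) = -5/(R + 0) = -5/R)
Y(t) + z = -5/2 + 7349 = 14693/2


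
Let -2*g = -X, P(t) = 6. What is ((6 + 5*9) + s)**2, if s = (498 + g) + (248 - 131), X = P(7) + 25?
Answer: 1857769/4 ≈ 4.6444e+5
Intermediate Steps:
X = 31 (X = 6 + 25 = 31)
g = 31/2 (g = -(-1)*31/2 = -1/2*(-31) = 31/2 ≈ 15.500)
s = 1261/2 (s = (498 + 31/2) + (248 - 131) = 1027/2 + 117 = 1261/2 ≈ 630.50)
((6 + 5*9) + s)**2 = ((6 + 5*9) + 1261/2)**2 = ((6 + 45) + 1261/2)**2 = (51 + 1261/2)**2 = (1363/2)**2 = 1857769/4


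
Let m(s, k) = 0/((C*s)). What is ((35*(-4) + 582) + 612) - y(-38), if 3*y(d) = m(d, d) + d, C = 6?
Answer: 3200/3 ≈ 1066.7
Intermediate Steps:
m(s, k) = 0 (m(s, k) = 0/((6*s)) = 0*(1/(6*s)) = 0)
y(d) = d/3 (y(d) = (0 + d)/3 = d/3)
((35*(-4) + 582) + 612) - y(-38) = ((35*(-4) + 582) + 612) - (-38)/3 = ((-140 + 582) + 612) - 1*(-38/3) = (442 + 612) + 38/3 = 1054 + 38/3 = 3200/3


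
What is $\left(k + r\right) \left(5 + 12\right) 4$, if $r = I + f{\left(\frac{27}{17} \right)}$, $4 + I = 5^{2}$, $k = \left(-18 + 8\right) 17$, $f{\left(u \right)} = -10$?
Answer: $-10812$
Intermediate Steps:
$k = -170$ ($k = \left(-10\right) 17 = -170$)
$I = 21$ ($I = -4 + 5^{2} = -4 + 25 = 21$)
$r = 11$ ($r = 21 - 10 = 11$)
$\left(k + r\right) \left(5 + 12\right) 4 = \left(-170 + 11\right) \left(5 + 12\right) 4 = - 159 \cdot 17 \cdot 4 = \left(-159\right) 68 = -10812$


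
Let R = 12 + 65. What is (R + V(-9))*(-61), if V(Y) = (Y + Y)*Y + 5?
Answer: -14884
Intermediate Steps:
V(Y) = 5 + 2*Y**2 (V(Y) = (2*Y)*Y + 5 = 2*Y**2 + 5 = 5 + 2*Y**2)
R = 77
(R + V(-9))*(-61) = (77 + (5 + 2*(-9)**2))*(-61) = (77 + (5 + 2*81))*(-61) = (77 + (5 + 162))*(-61) = (77 + 167)*(-61) = 244*(-61) = -14884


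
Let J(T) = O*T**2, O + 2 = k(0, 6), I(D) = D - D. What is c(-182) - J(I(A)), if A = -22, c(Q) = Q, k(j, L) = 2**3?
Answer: -182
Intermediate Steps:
k(j, L) = 8
I(D) = 0
O = 6 (O = -2 + 8 = 6)
J(T) = 6*T**2
c(-182) - J(I(A)) = -182 - 6*0**2 = -182 - 6*0 = -182 - 1*0 = -182 + 0 = -182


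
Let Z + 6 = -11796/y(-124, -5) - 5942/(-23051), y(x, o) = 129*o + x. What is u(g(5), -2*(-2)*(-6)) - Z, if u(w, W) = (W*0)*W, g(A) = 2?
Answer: -170121680/17726219 ≈ -9.5972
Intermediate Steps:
u(w, W) = 0 (u(w, W) = 0*W = 0)
y(x, o) = x + 129*o
Z = 170121680/17726219 (Z = -6 + (-11796/(-124 + 129*(-5)) - 5942/(-23051)) = -6 + (-11796/(-124 - 645) - 5942*(-1/23051)) = -6 + (-11796/(-769) + 5942/23051) = -6 + (-11796*(-1/769) + 5942/23051) = -6 + (11796/769 + 5942/23051) = -6 + 276478994/17726219 = 170121680/17726219 ≈ 9.5972)
u(g(5), -2*(-2)*(-6)) - Z = 0 - 1*170121680/17726219 = 0 - 170121680/17726219 = -170121680/17726219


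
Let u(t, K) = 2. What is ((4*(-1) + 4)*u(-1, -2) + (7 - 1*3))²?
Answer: 16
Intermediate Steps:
((4*(-1) + 4)*u(-1, -2) + (7 - 1*3))² = ((4*(-1) + 4)*2 + (7 - 1*3))² = ((-4 + 4)*2 + (7 - 3))² = (0*2 + 4)² = (0 + 4)² = 4² = 16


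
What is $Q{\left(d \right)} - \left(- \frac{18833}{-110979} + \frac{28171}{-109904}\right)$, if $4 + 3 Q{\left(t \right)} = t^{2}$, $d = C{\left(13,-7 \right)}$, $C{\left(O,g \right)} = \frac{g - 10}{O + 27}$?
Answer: $- \frac{1447178410087}{1219703601600} \approx -1.1865$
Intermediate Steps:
$C{\left(O,g \right)} = \frac{-10 + g}{27 + O}$
$d = - \frac{17}{40}$ ($d = \frac{-10 - 7}{27 + 13} = \frac{1}{40} \left(-17\right) = - \frac{17}{40} \approx -0.425$)
$Q{\left(t \right)} = - \frac{4}{3} + \frac{t^{2}}{3}$
$Q{\left(d \right)} - \left(- \frac{18833}{-110979} + \frac{28171}{-109904}\right) = \left(- \frac{4}{3} + \frac{\left(- \frac{17}{40}\right)^{2}}{3}\right) - \left(- \frac{18833}{-110979} + \frac{28171}{-109904}\right) = \left(- \frac{4}{3} + \frac{1}{3} \cdot \frac{289}{1600}\right) - \left(\left(-18833\right) \left(- \frac{1}{110979}\right) + 28171 \left(- \frac{1}{109904}\right)\right) = \left(- \frac{4}{3} + \frac{289}{4800}\right) - \left(\frac{18833}{110979} - \frac{28171}{109904}\right) = - \frac{2037}{1600} - - \frac{1056567377}{12197036016} = - \frac{2037}{1600} + \frac{1056567377}{12197036016} = - \frac{1447178410087}{1219703601600}$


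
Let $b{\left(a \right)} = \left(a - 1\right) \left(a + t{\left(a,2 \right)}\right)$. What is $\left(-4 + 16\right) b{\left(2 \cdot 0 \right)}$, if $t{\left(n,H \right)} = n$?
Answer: $0$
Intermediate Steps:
$b{\left(a \right)} = 2 a \left(-1 + a\right)$ ($b{\left(a \right)} = \left(a - 1\right) \left(a + a\right) = \left(-1 + a\right) 2 a = 2 a \left(-1 + a\right)$)
$\left(-4 + 16\right) b{\left(2 \cdot 0 \right)} = \left(-4 + 16\right) 2 \cdot 2 \cdot 0 \left(-1 + 2 \cdot 0\right) = 12 \cdot 2 \cdot 0 \left(-1 + 0\right) = 12 \cdot 2 \cdot 0 \left(-1\right) = 12 \cdot 0 = 0$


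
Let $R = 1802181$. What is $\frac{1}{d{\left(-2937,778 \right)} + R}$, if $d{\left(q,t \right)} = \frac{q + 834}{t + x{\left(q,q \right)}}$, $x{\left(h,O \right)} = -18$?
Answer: $\frac{760}{1369655457} \approx 5.5488 \cdot 10^{-7}$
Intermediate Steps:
$d{\left(q,t \right)} = \frac{834 + q}{-18 + t}$ ($d{\left(q,t \right)} = \frac{q + 834}{t - 18} = \frac{834 + q}{-18 + t}$)
$\frac{1}{d{\left(-2937,778 \right)} + R} = \frac{1}{\frac{834 - 2937}{-18 + 778} + 1802181} = \frac{1}{\frac{1}{760} \left(-2103\right) + 1802181} = \frac{1}{- \frac{2103}{760} + 1802181} = \frac{1}{\frac{1369655457}{760}} = \frac{760}{1369655457}$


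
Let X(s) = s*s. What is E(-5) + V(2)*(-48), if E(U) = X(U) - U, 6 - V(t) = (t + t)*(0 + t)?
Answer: 126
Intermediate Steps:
X(s) = s²
V(t) = 6 - 2*t² (V(t) = 6 - (t + t)*(0 + t) = 6 - 2*t*t = 6 - 2*t²)
E(U) = U² - U
E(-5) + V(2)*(-48) = -5*(-1 - 5) + (6 - 2*2²)*(-48) = -5*(-6) + (6 - 2*4)*(-48) = 30 + (6 - 8)*(-48) = 30 - 2*(-48) = 30 + 96 = 126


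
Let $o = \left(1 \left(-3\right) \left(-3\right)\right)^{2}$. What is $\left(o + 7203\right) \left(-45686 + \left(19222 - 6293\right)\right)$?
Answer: $-238601988$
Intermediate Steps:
$o = 81$ ($o = \left(\left(-3\right) \left(-3\right)\right)^{2} = 9^{2} = 81$)
$\left(o + 7203\right) \left(-45686 + \left(19222 - 6293\right)\right) = \left(81 + 7203\right) \left(-45686 + \left(19222 - 6293\right)\right) = 7284 \left(-45686 + 12929\right) = 7284 \left(-32757\right) = -238601988$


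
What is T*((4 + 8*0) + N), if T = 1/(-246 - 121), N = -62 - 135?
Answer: 193/367 ≈ 0.52589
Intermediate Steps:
N = -197
T = -1/367 (T = 1/(-367) = -1/367 ≈ -0.0027248)
T*((4 + 8*0) + N) = -((4 + 8*0) - 197)/367 = -((4 + 0) - 197)/367 = -(4 - 197)/367 = -1/367*(-193) = 193/367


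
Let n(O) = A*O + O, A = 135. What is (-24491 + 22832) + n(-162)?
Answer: -23691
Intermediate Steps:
n(O) = 136*O (n(O) = 135*O + O = 136*O)
(-24491 + 22832) + n(-162) = (-24491 + 22832) + 136*(-162) = -1659 - 22032 = -23691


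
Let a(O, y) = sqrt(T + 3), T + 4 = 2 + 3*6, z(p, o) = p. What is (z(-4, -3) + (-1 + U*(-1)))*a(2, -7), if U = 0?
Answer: -5*sqrt(19) ≈ -21.794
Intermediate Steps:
T = 16 (T = -4 + (2 + 3*6) = -4 + (2 + 18) = -4 + 20 = 16)
a(O, y) = sqrt(19) (a(O, y) = sqrt(16 + 3) = sqrt(19))
(z(-4, -3) + (-1 + U*(-1)))*a(2, -7) = (-4 + (-1 + 0*(-1)))*sqrt(19) = (-4 + (-1 + 0))*sqrt(19) = (-4 - 1)*sqrt(19) = -5*sqrt(19)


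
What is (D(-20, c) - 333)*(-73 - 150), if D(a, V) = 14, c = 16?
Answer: 71137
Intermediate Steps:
(D(-20, c) - 333)*(-73 - 150) = (14 - 333)*(-73 - 150) = -319*(-223) = 71137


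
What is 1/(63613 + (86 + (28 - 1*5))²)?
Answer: 1/75494 ≈ 1.3246e-5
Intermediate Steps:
1/(63613 + (86 + (28 - 1*5))²) = 1/(63613 + (86 + (28 - 5))²) = 1/(63613 + (86 + 23)²) = 1/(63613 + 109²) = 1/(63613 + 11881) = 1/75494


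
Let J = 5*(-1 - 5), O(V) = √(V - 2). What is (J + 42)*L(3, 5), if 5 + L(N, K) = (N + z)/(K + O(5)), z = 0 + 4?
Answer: -450/11 - 42*√3/11 ≈ -47.522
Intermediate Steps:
z = 4
O(V) = √(-2 + V)
L(N, K) = -5 + (4 + N)/(K + √3) (L(N, K) = -5 + (N + 4)/(K + √(-2 + 5)) = -5 + (4 + N)/(K + √3))
J = -30 (J = 5*(-6) = -30)
(J + 42)*L(3, 5) = (-30 + 42)*((4 + 3 - 5*5 - 5*√3)/(5 + √3)) = 12*((4 + 3 - 25 - 5*√3)/(5 + √3)) = 12*((-18 - 5*√3)/(5 + √3)) = 12*(-18 - 5*√3)/(5 + √3)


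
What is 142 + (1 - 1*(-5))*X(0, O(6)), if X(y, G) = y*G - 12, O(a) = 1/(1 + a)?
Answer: 70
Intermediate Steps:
X(y, G) = -12 + G*y (X(y, G) = G*y - 12 = -12 + G*y)
142 + (1 - 1*(-5))*X(0, O(6)) = 142 + (1 - 1*(-5))*(-12 + 0/(1 + 6)) = 142 + (1 + 5)*(-12 + 0/7) = 142 + 6*(-12 + (⅐)*0) = 142 + 6*(-12 + 0) = 142 + 6*(-12) = 142 - 72 = 70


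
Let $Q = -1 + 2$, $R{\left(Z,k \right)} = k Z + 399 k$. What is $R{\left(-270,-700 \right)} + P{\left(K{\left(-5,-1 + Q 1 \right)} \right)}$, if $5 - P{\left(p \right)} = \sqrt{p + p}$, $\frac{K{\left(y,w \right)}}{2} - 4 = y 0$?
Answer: $-90299$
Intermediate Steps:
$R{\left(Z,k \right)} = 399 k + Z k$ ($R{\left(Z,k \right)} = Z k + 399 k = 399 k + Z k$)
$Q = 1$
$K{\left(y,w \right)} = 8$ ($K{\left(y,w \right)} = 8 + 2 y 0 = 8 + 2 \cdot 0 = 8 + 0 = 8$)
$P{\left(p \right)} = 5 - \sqrt{2} \sqrt{p}$ ($P{\left(p \right)} = 5 - \sqrt{p + p} = 5 - \sqrt{2 p} = 5 - \sqrt{2} \sqrt{p}$)
$R{\left(-270,-700 \right)} + P{\left(K{\left(-5,-1 + Q 1 \right)} \right)} = - 700 \left(399 - 270\right) + \left(5 - \sqrt{2} \sqrt{8}\right) = \left(-700\right) 129 + \left(5 - \sqrt{2} \cdot 2 \sqrt{2}\right) = -90300 + \left(5 - 4\right) = -90300 + 1 = -90299$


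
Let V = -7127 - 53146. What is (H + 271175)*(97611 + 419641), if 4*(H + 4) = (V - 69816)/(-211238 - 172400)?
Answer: 53810518310889553/383638 ≈ 1.4026e+11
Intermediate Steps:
V = -60273
H = -6008119/1534552 (H = -4 + ((-60273 - 69816)/(-211238 - 172400))/4 = -4 + (-130089/(-383638))/4 = -4 + (-130089*(-1/383638))/4 = -4 + (¼)*(130089/383638) = -4 + 130089/1534552 = -6008119/1534552 ≈ -3.9152)
(H + 271175)*(97611 + 419641) = (-6008119/1534552 + 271175)*(97611 + 419641) = (416126130481/1534552)*517252 = 53810518310889553/383638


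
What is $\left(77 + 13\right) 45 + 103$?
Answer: $4153$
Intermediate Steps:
$\left(77 + 13\right) 45 + 103 = 90 \cdot 45 + 103 = 4050 + 103 = 4153$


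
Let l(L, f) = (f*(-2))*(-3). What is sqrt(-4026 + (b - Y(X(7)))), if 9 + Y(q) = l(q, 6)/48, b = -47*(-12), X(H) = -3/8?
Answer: 3*I*sqrt(1535)/2 ≈ 58.769*I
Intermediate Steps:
X(H) = -3/8 (X(H) = -3*1/8 = -3/8)
l(L, f) = 6*f (l(L, f) = -2*f*(-3) = 6*f)
b = 564
Y(q) = -33/4 (Y(q) = -9 + (6*6)/48 = -9 + 36*(1/48) = -9 + 3/4 = -33/4)
sqrt(-4026 + (b - Y(X(7)))) = sqrt(-4026 + (564 - 1*(-33/4))) = sqrt(-4026 + (564 + 33/4)) = sqrt(-4026 + 2289/4) = sqrt(-13815/4) = 3*I*sqrt(1535)/2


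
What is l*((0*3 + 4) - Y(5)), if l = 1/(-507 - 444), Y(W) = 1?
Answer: -1/317 ≈ -0.0031546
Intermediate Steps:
l = -1/951 (l = 1/(-951) = -1/951 ≈ -0.0010515)
l*((0*3 + 4) - Y(5)) = -((0*3 + 4) - 1*1)/951 = -((0 + 4) - 1)/951 = -(4 - 1)/951 = -1/951*3 = -1/317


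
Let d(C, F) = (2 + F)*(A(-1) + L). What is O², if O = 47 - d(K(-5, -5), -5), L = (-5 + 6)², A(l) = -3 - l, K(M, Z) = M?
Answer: 1936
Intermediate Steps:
L = 1 (L = 1² = 1)
d(C, F) = -2 - F (d(C, F) = (2 + F)*((-3 - 1*(-1)) + 1) = (2 + F)*((-3 + 1) + 1) = (2 + F)*(-2 + 1) = (2 + F)*(-1) = -2 - F)
O = 44 (O = 47 - (-2 - 1*(-5)) = 47 - (-2 + 5) = 47 - 1*3 = 47 - 3 = 44)
O² = 44² = 1936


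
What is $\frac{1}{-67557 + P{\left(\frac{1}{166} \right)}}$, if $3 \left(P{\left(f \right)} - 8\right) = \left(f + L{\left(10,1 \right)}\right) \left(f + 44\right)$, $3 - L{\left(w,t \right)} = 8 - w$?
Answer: $- \frac{27556}{1859356759} \approx -1.482 \cdot 10^{-5}$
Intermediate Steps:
$L{\left(w,t \right)} = -5 + w$ ($L{\left(w,t \right)} = 3 - \left(8 - w\right) = 3 + \left(-8 + w\right) = -5 + w$)
$P{\left(f \right)} = 8 + \frac{\left(5 + f\right) \left(44 + f\right)}{3}$ ($P{\left(f \right)} = 8 + \frac{\left(f + \left(-5 + 10\right)\right) \left(f + 44\right)}{3} = 8 + \frac{\left(f + 5\right) \left(44 + f\right)}{3} = 8 + \frac{\left(5 + f\right) \left(44 + f\right)}{3}$)
$\frac{1}{-67557 + P{\left(\frac{1}{166} \right)}} = \frac{1}{-67557 + \left(\frac{244}{3} + \frac{\left(\frac{1}{166}\right)^{2}}{3} + \frac{49}{3 \cdot 166}\right)} = \frac{1}{-67557 + \left(\frac{244}{3} + \frac{1}{3 \cdot 27556} + \frac{49}{3} \cdot \frac{1}{166}\right)} = \frac{1}{-67557 + \left(\frac{244}{3} + \frac{1}{3} \cdot \frac{1}{27556} + \frac{49}{498}\right)} = \frac{1}{-67557 + \left(\frac{244}{3} + \frac{1}{82668} + \frac{49}{498}\right)} = \frac{1}{-67557 + \frac{2243933}{27556}} = \frac{1}{- \frac{1859356759}{27556}} = - \frac{27556}{1859356759}$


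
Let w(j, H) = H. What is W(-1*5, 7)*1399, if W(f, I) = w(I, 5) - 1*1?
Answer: 5596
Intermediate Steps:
W(f, I) = 4 (W(f, I) = 5 - 1*1 = 5 - 1 = 4)
W(-1*5, 7)*1399 = 4*1399 = 5596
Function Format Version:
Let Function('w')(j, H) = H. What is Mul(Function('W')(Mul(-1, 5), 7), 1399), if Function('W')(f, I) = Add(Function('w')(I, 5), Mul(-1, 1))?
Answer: 5596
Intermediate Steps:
Function('W')(f, I) = 4 (Function('W')(f, I) = Add(5, Mul(-1, 1)) = Add(5, -1) = 4)
Mul(Function('W')(Mul(-1, 5), 7), 1399) = Mul(4, 1399) = 5596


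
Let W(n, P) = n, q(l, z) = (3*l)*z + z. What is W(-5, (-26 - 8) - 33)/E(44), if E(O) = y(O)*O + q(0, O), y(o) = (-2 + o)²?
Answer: -1/15532 ≈ -6.4383e-5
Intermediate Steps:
q(l, z) = z + 3*l*z (q(l, z) = 3*l*z + z = z + 3*l*z)
E(O) = O + O*(-2 + O)² (E(O) = (-2 + O)²*O + O*(1 + 3*0) = O*(-2 + O)² + O*(1 + 0) = O*(-2 + O)² + O*1 = O*(-2 + O)² + O = O + O*(-2 + O)²)
W(-5, (-26 - 8) - 33)/E(44) = -5*1/(44*(1 + (-2 + 44)²)) = -5*1/(44*(1 + 42²)) = -5*1/(44*(1 + 1764)) = -5/(44*1765) = -5/77660 = -5*1/77660 = -1/15532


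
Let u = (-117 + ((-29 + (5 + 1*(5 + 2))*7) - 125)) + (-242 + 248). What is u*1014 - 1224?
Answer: -184758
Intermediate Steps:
u = -181 (u = (-117 + ((-29 + (5 + 1*7)*7) - 125)) + 6 = (-117 + ((-29 + (5 + 7)*7) - 125)) + 6 = (-117 + ((-29 + 12*7) - 125)) + 6 = (-117 + ((-29 + 84) - 125)) + 6 = (-117 + (55 - 125)) + 6 = (-117 - 70) + 6 = -187 + 6 = -181)
u*1014 - 1224 = -181*1014 - 1224 = -183534 - 1224 = -184758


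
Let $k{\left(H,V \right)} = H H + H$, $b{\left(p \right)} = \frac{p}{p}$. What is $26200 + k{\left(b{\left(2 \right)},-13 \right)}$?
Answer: $26202$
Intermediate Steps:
$b{\left(p \right)} = 1$
$k{\left(H,V \right)} = H + H^{2}$ ($k{\left(H,V \right)} = H^{2} + H = H + H^{2}$)
$26200 + k{\left(b{\left(2 \right)},-13 \right)} = 26200 + 1 \left(1 + 1\right) = 26200 + 1 \cdot 2 = 26200 + 2 = 26202$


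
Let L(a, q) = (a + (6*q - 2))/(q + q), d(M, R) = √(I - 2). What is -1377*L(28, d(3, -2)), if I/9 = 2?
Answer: -34425/4 ≈ -8606.3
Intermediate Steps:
I = 18 (I = 9*2 = 18)
d(M, R) = 4 (d(M, R) = √(18 - 2) = √16 = 4)
L(a, q) = (-2 + a + 6*q)/(2*q) (L(a, q) = (a + (-2 + 6*q))/((2*q)) = (-2 + a + 6*q)*(1/(2*q)) = (-2 + a + 6*q)/(2*q))
-1377*L(28, d(3, -2)) = -1377*(-2 + 28 + 6*4)/(2*4) = -1377*(-2 + 28 + 24)/(2*4) = -1377*50/(2*4) = -1377*25/4 = -34425/4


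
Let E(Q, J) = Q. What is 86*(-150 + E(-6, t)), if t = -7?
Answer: -13416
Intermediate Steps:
86*(-150 + E(-6, t)) = 86*(-150 - 6) = 86*(-156) = -13416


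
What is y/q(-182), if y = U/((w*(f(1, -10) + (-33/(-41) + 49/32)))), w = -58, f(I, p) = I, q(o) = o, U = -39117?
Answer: -328984/296177 ≈ -1.1108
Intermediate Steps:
y = 8553584/42311 (y = -39117*(-1/(58*(1 + (-33/(-41) + 49/32)))) = -39117*(-1/(58*(1 + (-33*(-1/41) + 49*(1/32))))) = -39117*(-1/(58*(1 + (33/41 + 49/32)))) = -39117*(-1/(58*(1 + 3065/1312))) = -39117/((-58*4377/1312)) = -39117/(-126933/656) = -39117*(-656/126933) = 8553584/42311 ≈ 202.16)
y/q(-182) = (8553584/42311)/(-182) = (8553584/42311)*(-1/182) = -328984/296177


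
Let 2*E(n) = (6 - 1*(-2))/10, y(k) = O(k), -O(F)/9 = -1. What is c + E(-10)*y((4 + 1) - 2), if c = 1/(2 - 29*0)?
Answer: 41/10 ≈ 4.1000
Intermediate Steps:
O(F) = 9 (O(F) = -9*(-1) = 9)
y(k) = 9
E(n) = 2/5 (E(n) = ((6 - 1*(-2))/10)/2 = ((6 + 2)*(1/10))/2 = (8*(1/10))/2 = (1/2)*(4/5) = 2/5)
c = 1/2 (c = 1/(2 + 0) = 1/2 ≈ 0.50000)
c + E(-10)*y((4 + 1) - 2) = 1/2 + (2/5)*9 = 1/2 + 18/5 = 41/10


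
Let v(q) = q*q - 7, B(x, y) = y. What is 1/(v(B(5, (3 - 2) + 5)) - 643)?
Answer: -1/614 ≈ -0.0016287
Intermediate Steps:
v(q) = -7 + q**2 (v(q) = q**2 - 7 = -7 + q**2)
1/(v(B(5, (3 - 2) + 5)) - 643) = 1/((-7 + ((3 - 2) + 5)**2) - 643) = 1/((-7 + (1 + 5)**2) - 643) = 1/((-7 + 6**2) - 643) = 1/((-7 + 36) - 643) = 1/(29 - 643) = 1/(-614) = -1/614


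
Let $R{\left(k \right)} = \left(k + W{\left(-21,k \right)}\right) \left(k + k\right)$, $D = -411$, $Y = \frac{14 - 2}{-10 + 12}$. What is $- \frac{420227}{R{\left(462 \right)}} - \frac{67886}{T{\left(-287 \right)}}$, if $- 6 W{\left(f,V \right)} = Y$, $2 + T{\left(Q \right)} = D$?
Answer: $\frac{4106205479}{25131876} \approx 163.39$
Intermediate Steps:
$Y = 6$ ($Y = \frac{12}{2} = 12 \cdot \frac{1}{2} = 6$)
$T{\left(Q \right)} = -413$ ($T{\left(Q \right)} = -2 - 411 = -413$)
$W{\left(f,V \right)} = -1$ ($W{\left(f,V \right)} = \left(- \frac{1}{6}\right) 6 = -1$)
$R{\left(k \right)} = 2 k \left(-1 + k\right)$ ($R{\left(k \right)} = \left(k - 1\right) \left(k + k\right) = \left(-1 + k\right) 2 k = 2 k \left(-1 + k\right)$)
$- \frac{420227}{R{\left(462 \right)}} - \frac{67886}{T{\left(-287 \right)}} = - \frac{420227}{2 \cdot 462 \left(-1 + 462\right)} - \frac{67886}{-413} = - \frac{420227}{2 \cdot 462 \cdot 461} - - \frac{9698}{59} = - \frac{420227}{425964} + \frac{9698}{59} = \frac{4106205479}{25131876}$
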